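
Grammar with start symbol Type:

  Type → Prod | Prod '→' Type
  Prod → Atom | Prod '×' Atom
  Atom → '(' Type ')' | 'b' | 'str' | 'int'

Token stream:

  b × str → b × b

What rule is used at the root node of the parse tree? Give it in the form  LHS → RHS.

Type → Prod '→' Type

[Type [Prod [Prod [Atom b]] × [Atom str]] → [Type [Prod [Prod [Atom b]] × [Atom b]]]]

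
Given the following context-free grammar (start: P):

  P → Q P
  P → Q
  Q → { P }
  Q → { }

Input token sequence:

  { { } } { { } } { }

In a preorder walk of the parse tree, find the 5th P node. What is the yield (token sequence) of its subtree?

[P [Q { [P [Q { }]] }] [P [Q { [P [Q { }]] }] [P [Q { }]]]]

{ }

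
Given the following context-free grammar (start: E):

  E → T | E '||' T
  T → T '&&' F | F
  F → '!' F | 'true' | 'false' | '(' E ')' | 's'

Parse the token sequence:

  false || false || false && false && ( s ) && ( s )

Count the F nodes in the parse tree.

8

[E [E [E [T [F false]]] || [T [F false]]] || [T [T [T [T [F false]] && [F false]] && [F ( [E [T [F s]]] )]] && [F ( [E [T [F s]]] )]]]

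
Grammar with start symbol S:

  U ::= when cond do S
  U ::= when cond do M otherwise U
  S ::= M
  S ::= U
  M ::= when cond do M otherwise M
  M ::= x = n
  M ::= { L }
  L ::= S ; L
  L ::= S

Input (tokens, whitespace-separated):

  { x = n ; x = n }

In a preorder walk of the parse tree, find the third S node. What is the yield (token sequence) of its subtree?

x = n

[S [M { [L [S [M x = n]] ; [L [S [M x = n]]]] }]]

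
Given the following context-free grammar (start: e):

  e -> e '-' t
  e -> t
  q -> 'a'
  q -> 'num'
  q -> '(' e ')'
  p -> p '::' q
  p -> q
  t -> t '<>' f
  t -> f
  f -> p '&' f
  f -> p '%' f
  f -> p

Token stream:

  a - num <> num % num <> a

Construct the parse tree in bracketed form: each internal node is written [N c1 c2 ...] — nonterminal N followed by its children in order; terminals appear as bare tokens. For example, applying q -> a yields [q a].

[e [e [t [f [p [q a]]]]] - [t [t [t [f [p [q num]]]] <> [f [p [q num]] % [f [p [q num]]]]] <> [f [p [q a]]]]]

e
e - t
t - t
f - t
p - t
q - t
a - t
a - t <> f
a - t <> f <> f
a - f <> f <> f
a - p <> f <> f
a - q <> f <> f
a - num <> f <> f
a - num <> p % f <> f
a - num <> q % f <> f
a - num <> num % f <> f
a - num <> num % p <> f
a - num <> num % q <> f
a - num <> num % num <> f
a - num <> num % num <> p
a - num <> num % num <> q
a - num <> num % num <> a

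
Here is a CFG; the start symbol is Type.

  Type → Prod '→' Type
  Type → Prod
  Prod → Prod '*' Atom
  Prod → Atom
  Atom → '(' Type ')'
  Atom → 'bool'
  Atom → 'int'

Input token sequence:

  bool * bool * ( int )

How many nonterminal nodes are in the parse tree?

[Type [Prod [Prod [Prod [Atom bool]] * [Atom bool]] * [Atom ( [Type [Prod [Atom int]]] )]]]

10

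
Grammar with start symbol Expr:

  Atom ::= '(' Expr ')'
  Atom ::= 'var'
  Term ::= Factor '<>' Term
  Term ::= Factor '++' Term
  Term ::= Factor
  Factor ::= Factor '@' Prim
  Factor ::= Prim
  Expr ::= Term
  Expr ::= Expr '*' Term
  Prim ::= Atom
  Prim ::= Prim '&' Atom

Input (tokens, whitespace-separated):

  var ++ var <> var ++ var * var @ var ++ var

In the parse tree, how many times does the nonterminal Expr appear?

[Expr [Expr [Term [Factor [Prim [Atom var]]] ++ [Term [Factor [Prim [Atom var]]] <> [Term [Factor [Prim [Atom var]]] ++ [Term [Factor [Prim [Atom var]]]]]]]] * [Term [Factor [Factor [Prim [Atom var]]] @ [Prim [Atom var]]] ++ [Term [Factor [Prim [Atom var]]]]]]

2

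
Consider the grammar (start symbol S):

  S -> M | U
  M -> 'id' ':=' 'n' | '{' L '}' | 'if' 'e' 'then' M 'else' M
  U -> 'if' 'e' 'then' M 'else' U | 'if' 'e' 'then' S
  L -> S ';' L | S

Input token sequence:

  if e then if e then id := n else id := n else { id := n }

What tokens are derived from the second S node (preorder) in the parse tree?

[S [M if e then [M if e then [M id := n] else [M id := n]] else [M { [L [S [M id := n]]] }]]]

id := n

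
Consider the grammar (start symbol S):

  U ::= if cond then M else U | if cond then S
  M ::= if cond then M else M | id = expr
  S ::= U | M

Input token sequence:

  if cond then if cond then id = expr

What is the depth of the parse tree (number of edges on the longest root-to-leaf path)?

6

[S [U if cond then [S [U if cond then [S [M id = expr]]]]]]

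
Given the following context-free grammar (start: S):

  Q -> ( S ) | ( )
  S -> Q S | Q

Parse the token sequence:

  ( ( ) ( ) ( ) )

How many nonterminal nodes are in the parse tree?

[S [Q ( [S [Q ( )] [S [Q ( )] [S [Q ( )]]]] )]]

8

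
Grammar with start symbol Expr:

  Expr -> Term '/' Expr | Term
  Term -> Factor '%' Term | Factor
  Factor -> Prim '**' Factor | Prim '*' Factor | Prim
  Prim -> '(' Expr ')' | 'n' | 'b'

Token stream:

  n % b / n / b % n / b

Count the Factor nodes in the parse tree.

[Expr [Term [Factor [Prim n]] % [Term [Factor [Prim b]]]] / [Expr [Term [Factor [Prim n]]] / [Expr [Term [Factor [Prim b]] % [Term [Factor [Prim n]]]] / [Expr [Term [Factor [Prim b]]]]]]]

6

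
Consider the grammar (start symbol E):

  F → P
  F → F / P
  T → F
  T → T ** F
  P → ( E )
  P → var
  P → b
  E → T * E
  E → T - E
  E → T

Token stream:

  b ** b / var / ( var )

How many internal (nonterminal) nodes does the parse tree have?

15

[E [T [T [F [P b]]] ** [F [F [F [P b]] / [P var]] / [P ( [E [T [F [P var]]]] )]]]]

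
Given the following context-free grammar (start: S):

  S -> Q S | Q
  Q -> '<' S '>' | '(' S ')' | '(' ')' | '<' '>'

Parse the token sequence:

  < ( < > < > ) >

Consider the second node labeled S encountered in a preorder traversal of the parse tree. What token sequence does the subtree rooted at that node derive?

[S [Q < [S [Q ( [S [Q < >] [S [Q < >]]] )]] >]]

( < > < > )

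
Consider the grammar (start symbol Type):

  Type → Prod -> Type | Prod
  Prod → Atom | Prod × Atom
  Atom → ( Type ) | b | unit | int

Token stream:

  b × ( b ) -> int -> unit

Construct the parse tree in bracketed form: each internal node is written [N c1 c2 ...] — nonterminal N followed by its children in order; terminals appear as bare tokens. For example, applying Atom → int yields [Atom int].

[Type [Prod [Prod [Atom b]] × [Atom ( [Type [Prod [Atom b]]] )]] -> [Type [Prod [Atom int]] -> [Type [Prod [Atom unit]]]]]

Type
Prod -> Type
Prod × Atom -> Type
Atom × Atom -> Type
b × Atom -> Type
b × ( Type ) -> Type
b × ( Prod ) -> Type
b × ( Atom ) -> Type
b × ( b ) -> Type
b × ( b ) -> Prod -> Type
b × ( b ) -> Atom -> Type
b × ( b ) -> int -> Type
b × ( b ) -> int -> Prod
b × ( b ) -> int -> Atom
b × ( b ) -> int -> unit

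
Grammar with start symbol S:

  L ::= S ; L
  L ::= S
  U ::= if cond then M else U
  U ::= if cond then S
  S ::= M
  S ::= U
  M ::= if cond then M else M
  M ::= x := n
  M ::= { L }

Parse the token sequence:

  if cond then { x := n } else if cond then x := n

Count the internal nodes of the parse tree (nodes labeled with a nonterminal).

[S [U if cond then [M { [L [S [M x := n]]] }] else [U if cond then [S [M x := n]]]]]

9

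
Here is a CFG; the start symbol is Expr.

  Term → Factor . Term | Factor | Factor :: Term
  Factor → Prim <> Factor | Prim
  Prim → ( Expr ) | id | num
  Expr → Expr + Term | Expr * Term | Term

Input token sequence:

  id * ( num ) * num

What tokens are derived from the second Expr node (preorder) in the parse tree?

[Expr [Expr [Expr [Term [Factor [Prim id]]]] * [Term [Factor [Prim ( [Expr [Term [Factor [Prim num]]]] )]]]] * [Term [Factor [Prim num]]]]

id * ( num )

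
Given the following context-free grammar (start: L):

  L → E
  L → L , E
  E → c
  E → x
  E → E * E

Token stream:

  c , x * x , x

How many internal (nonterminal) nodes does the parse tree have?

[L [L [L [E c]] , [E [E x] * [E x]]] , [E x]]

8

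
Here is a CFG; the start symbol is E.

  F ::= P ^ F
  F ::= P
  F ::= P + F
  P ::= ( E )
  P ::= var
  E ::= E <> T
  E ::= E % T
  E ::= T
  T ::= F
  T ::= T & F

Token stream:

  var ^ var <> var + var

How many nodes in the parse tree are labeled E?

2

[E [E [T [F [P var] ^ [F [P var]]]]] <> [T [F [P var] + [F [P var]]]]]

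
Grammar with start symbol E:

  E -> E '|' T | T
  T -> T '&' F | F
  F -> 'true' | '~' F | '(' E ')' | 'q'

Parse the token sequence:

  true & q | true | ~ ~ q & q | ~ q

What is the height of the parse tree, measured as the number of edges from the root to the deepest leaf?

[E [E [E [E [T [T [F true]] & [F q]]] | [T [F true]]] | [T [T [F ~ [F ~ [F q]]]] & [F q]]] | [T [F ~ [F q]]]]

7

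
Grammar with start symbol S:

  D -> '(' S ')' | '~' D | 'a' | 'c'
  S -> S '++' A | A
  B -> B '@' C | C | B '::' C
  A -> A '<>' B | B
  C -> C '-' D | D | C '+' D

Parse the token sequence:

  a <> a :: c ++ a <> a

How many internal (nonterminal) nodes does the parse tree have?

21

[S [S [A [A [B [C [D a]]]] <> [B [B [C [D a]]] :: [C [D c]]]]] ++ [A [A [B [C [D a]]]] <> [B [C [D a]]]]]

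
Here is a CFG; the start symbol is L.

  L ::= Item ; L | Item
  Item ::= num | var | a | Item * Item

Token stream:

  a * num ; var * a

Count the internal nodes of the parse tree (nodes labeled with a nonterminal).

[L [Item [Item a] * [Item num]] ; [L [Item [Item var] * [Item a]]]]

8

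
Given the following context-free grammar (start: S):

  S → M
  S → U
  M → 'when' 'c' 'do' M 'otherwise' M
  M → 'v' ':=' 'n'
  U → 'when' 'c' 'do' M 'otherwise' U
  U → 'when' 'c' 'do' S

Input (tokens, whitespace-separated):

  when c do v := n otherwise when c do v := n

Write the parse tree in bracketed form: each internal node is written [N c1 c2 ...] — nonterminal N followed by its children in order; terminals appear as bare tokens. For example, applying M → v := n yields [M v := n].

[S [U when c do [M v := n] otherwise [U when c do [S [M v := n]]]]]

S
U
when c do M otherwise U
when c do v := n otherwise U
when c do v := n otherwise when c do S
when c do v := n otherwise when c do M
when c do v := n otherwise when c do v := n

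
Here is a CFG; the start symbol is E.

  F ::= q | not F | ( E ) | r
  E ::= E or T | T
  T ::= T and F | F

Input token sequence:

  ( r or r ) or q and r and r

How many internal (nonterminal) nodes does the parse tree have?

16

[E [E [T [F ( [E [E [T [F r]]] or [T [F r]]] )]]] or [T [T [T [F q]] and [F r]] and [F r]]]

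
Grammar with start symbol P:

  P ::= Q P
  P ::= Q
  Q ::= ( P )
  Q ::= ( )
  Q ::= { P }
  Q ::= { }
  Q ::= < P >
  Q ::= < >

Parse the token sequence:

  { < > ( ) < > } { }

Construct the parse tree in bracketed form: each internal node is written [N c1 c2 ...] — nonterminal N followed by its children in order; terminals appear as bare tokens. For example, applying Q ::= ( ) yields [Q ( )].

[P [Q { [P [Q < >] [P [Q ( )] [P [Q < >]]]] }] [P [Q { }]]]

P
Q P
{ P } P
{ Q P } P
{ < > P } P
{ < > Q P } P
{ < > ( ) P } P
{ < > ( ) Q } P
{ < > ( ) < > } P
{ < > ( ) < > } Q
{ < > ( ) < > } { }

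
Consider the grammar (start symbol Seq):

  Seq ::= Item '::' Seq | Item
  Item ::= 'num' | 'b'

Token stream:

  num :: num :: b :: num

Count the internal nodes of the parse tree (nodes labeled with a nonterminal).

8

[Seq [Item num] :: [Seq [Item num] :: [Seq [Item b] :: [Seq [Item num]]]]]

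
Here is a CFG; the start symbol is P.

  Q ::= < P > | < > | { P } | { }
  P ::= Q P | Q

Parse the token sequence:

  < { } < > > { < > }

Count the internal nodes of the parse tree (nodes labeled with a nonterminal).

[P [Q < [P [Q { }] [P [Q < >]]] >] [P [Q { [P [Q < >]] }]]]

10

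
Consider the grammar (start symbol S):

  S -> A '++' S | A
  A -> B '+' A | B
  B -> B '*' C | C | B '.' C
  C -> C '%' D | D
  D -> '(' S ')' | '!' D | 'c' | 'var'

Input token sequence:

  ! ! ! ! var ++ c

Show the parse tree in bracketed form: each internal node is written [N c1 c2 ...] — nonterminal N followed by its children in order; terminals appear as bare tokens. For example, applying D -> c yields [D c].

[S [A [B [C [D ! [D ! [D ! [D ! [D var]]]]]]]] ++ [S [A [B [C [D c]]]]]]

S
A ++ S
B ++ S
C ++ S
D ++ S
! D ++ S
! ! D ++ S
! ! ! D ++ S
! ! ! ! D ++ S
! ! ! ! var ++ S
! ! ! ! var ++ A
! ! ! ! var ++ B
! ! ! ! var ++ C
! ! ! ! var ++ D
! ! ! ! var ++ c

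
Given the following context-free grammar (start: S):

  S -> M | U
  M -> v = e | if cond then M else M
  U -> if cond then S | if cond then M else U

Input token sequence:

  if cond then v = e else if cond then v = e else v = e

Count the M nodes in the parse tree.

[S [M if cond then [M v = e] else [M if cond then [M v = e] else [M v = e]]]]

5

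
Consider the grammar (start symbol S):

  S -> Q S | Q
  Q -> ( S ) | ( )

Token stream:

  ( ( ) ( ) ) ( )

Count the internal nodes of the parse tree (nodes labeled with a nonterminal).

8

[S [Q ( [S [Q ( )] [S [Q ( )]]] )] [S [Q ( )]]]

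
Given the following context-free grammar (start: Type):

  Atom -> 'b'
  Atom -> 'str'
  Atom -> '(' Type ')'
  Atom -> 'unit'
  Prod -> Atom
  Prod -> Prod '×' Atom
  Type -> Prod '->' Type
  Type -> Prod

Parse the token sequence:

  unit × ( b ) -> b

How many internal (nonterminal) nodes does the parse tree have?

11

[Type [Prod [Prod [Atom unit]] × [Atom ( [Type [Prod [Atom b]]] )]] -> [Type [Prod [Atom b]]]]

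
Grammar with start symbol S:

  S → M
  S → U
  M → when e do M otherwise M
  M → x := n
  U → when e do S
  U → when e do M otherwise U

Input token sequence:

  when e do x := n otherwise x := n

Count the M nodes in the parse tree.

3

[S [M when e do [M x := n] otherwise [M x := n]]]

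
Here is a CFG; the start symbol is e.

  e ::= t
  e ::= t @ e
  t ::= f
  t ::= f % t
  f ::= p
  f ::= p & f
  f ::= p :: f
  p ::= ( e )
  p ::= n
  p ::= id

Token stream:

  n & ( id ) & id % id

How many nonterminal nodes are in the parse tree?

15

[e [t [f [p n] & [f [p ( [e [t [f [p id]]]] )] & [f [p id]]]] % [t [f [p id]]]]]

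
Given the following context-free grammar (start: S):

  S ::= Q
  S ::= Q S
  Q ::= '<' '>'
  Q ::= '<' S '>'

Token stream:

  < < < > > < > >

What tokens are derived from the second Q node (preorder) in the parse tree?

[S [Q < [S [Q < [S [Q < >]] >] [S [Q < >]]] >]]

< < > >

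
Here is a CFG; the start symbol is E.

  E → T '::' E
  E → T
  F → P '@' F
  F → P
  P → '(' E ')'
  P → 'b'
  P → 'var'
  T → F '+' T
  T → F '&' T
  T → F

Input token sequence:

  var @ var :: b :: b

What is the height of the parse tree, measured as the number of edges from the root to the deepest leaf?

6

[E [T [F [P var] @ [F [P var]]]] :: [E [T [F [P b]]] :: [E [T [F [P b]]]]]]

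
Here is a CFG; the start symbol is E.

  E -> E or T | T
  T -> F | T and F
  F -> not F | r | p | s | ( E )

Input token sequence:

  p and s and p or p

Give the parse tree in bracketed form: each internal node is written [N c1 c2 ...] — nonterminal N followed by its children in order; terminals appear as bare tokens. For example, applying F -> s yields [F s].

E
E or T
T or T
T and F or T
T and F and F or T
F and F and F or T
p and F and F or T
p and s and F or T
p and s and p or T
p and s and p or F
p and s and p or p

[E [E [T [T [T [F p]] and [F s]] and [F p]]] or [T [F p]]]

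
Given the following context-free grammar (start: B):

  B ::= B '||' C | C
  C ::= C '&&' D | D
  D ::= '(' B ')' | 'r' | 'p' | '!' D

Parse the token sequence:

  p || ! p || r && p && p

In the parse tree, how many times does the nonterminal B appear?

[B [B [B [C [D p]]] || [C [D ! [D p]]]] || [C [C [C [D r]] && [D p]] && [D p]]]

3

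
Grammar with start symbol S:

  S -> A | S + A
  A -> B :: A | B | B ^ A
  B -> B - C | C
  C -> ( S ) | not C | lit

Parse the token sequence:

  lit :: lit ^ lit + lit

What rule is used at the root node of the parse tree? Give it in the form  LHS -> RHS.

[S [S [A [B [C lit]] :: [A [B [C lit]] ^ [A [B [C lit]]]]]] + [A [B [C lit]]]]

S -> S + A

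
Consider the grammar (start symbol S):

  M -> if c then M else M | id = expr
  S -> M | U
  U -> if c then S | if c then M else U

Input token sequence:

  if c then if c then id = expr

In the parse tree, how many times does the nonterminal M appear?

[S [U if c then [S [U if c then [S [M id = expr]]]]]]

1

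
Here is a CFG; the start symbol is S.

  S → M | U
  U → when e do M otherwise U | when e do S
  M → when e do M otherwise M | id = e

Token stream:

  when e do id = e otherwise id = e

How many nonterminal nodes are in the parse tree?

[S [M when e do [M id = e] otherwise [M id = e]]]

4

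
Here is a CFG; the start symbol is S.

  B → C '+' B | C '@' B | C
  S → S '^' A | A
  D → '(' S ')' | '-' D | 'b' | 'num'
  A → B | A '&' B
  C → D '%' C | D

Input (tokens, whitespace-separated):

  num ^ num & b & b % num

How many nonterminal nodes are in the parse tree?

20

[S [S [A [B [C [D num]]]]] ^ [A [A [A [B [C [D num]]]] & [B [C [D b]]]] & [B [C [D b] % [C [D num]]]]]]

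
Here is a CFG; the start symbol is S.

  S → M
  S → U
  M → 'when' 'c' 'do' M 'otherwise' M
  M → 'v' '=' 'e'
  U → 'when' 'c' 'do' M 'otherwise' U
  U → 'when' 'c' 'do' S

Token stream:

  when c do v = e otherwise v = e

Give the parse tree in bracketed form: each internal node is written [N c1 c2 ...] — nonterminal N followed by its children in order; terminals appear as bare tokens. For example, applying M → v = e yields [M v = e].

S
M
when c do M otherwise M
when c do v = e otherwise M
when c do v = e otherwise v = e

[S [M when c do [M v = e] otherwise [M v = e]]]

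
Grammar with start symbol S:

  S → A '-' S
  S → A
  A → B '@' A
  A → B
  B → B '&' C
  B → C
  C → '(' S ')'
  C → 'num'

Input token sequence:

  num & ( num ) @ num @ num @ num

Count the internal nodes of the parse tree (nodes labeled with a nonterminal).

[S [A [B [B [C num]] & [C ( [S [A [B [C num]]]] )]] @ [A [B [C num]] @ [A [B [C num]] @ [A [B [C num]]]]]]]

19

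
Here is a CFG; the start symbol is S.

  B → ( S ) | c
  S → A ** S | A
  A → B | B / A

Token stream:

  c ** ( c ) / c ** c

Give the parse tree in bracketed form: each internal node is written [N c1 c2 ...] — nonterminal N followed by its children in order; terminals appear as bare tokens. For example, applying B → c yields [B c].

[S [A [B c]] ** [S [A [B ( [S [A [B c]]] )] / [A [B c]]] ** [S [A [B c]]]]]

S
A ** S
B ** S
c ** S
c ** A ** S
c ** B / A ** S
c ** ( S ) / A ** S
c ** ( A ) / A ** S
c ** ( B ) / A ** S
c ** ( c ) / A ** S
c ** ( c ) / B ** S
c ** ( c ) / c ** S
c ** ( c ) / c ** A
c ** ( c ) / c ** B
c ** ( c ) / c ** c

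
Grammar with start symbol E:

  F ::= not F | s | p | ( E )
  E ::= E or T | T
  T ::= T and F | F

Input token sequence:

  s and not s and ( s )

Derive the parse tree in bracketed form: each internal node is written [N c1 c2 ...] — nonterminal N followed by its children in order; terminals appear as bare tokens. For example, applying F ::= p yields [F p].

E
T
T and F
T and F and F
F and F and F
s and F and F
s and not F and F
s and not s and F
s and not s and ( E )
s and not s and ( T )
s and not s and ( F )
s and not s and ( s )

[E [T [T [T [F s]] and [F not [F s]]] and [F ( [E [T [F s]]] )]]]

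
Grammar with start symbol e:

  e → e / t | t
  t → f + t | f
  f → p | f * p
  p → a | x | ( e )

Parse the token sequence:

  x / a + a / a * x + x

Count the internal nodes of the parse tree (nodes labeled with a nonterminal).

[e [e [e [t [f [p x]]]] / [t [f [p a]] + [t [f [p a]]]]] / [t [f [f [p a]] * [p x]] + [t [f [p x]]]]]

20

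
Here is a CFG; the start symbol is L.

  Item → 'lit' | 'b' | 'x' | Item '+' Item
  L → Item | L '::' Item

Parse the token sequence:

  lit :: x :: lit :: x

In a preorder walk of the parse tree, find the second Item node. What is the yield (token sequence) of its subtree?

[L [L [L [L [Item lit]] :: [Item x]] :: [Item lit]] :: [Item x]]

x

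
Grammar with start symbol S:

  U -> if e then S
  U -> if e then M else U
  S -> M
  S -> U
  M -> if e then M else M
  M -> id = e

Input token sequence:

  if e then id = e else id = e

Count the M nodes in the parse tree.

3

[S [M if e then [M id = e] else [M id = e]]]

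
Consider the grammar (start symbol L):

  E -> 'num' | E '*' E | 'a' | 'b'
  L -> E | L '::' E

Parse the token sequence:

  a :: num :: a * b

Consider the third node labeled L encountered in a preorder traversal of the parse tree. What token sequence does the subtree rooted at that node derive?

a

[L [L [L [E a]] :: [E num]] :: [E [E a] * [E b]]]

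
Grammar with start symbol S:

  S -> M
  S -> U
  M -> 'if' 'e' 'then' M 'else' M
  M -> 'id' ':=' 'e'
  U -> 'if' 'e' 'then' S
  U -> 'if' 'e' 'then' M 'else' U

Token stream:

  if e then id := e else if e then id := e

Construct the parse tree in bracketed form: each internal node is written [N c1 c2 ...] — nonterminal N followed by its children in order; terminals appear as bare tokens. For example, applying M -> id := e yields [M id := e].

[S [U if e then [M id := e] else [U if e then [S [M id := e]]]]]

S
U
if e then M else U
if e then id := e else U
if e then id := e else if e then S
if e then id := e else if e then M
if e then id := e else if e then id := e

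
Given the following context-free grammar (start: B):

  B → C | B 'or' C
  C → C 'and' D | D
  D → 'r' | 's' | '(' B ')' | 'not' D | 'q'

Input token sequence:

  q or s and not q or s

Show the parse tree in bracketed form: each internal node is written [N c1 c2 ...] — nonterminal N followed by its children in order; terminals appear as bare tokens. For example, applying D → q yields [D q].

B
B or C
B or C or C
C or C or C
D or C or C
q or C or C
q or C and D or C
q or D and D or C
q or s and D or C
q or s and not D or C
q or s and not q or C
q or s and not q or D
q or s and not q or s

[B [B [B [C [D q]]] or [C [C [D s]] and [D not [D q]]]] or [C [D s]]]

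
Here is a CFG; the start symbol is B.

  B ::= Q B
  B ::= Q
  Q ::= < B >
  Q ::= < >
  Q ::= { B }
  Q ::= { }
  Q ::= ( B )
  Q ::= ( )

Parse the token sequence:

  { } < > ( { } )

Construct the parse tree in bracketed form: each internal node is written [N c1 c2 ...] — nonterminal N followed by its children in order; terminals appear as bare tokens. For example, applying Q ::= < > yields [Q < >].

B
Q B
{ } B
{ } Q B
{ } < > B
{ } < > Q
{ } < > ( B )
{ } < > ( Q )
{ } < > ( { } )

[B [Q { }] [B [Q < >] [B [Q ( [B [Q { }]] )]]]]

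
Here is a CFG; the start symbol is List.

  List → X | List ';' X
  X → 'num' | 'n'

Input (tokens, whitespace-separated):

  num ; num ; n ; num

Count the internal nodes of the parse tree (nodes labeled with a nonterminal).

[List [List [List [List [X num]] ; [X num]] ; [X n]] ; [X num]]

8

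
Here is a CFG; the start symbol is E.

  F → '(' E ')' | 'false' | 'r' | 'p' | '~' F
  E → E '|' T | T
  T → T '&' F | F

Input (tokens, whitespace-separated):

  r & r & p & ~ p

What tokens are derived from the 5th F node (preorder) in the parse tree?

p

[E [T [T [T [T [F r]] & [F r]] & [F p]] & [F ~ [F p]]]]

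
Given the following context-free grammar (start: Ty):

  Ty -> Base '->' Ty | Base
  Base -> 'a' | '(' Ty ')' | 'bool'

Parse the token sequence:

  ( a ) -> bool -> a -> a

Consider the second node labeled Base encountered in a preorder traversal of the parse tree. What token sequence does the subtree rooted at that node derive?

[Ty [Base ( [Ty [Base a]] )] -> [Ty [Base bool] -> [Ty [Base a] -> [Ty [Base a]]]]]

a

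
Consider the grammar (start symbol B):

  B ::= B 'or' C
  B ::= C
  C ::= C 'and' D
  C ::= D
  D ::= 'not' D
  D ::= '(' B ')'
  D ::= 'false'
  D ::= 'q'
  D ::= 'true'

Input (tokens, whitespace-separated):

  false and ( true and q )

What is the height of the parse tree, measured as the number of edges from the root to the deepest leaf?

[B [C [C [D false]] and [D ( [B [C [C [D true]] and [D q]]] )]]]

7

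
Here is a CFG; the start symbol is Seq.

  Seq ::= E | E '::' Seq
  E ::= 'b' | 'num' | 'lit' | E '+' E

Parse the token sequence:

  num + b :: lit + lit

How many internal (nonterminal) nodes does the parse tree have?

8

[Seq [E [E num] + [E b]] :: [Seq [E [E lit] + [E lit]]]]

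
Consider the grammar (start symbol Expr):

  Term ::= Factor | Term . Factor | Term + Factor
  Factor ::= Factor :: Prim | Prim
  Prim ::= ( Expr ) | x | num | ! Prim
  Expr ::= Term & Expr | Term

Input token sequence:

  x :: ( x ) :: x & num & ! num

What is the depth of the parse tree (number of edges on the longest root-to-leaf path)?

[Expr [Term [Factor [Factor [Factor [Prim x]] :: [Prim ( [Expr [Term [Factor [Prim x]]]] )]] :: [Prim x]]] & [Expr [Term [Factor [Prim num]]] & [Expr [Term [Factor [Prim ! [Prim num]]]]]]]

9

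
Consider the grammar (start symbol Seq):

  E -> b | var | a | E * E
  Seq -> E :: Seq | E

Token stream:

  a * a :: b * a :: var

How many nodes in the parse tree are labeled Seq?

[Seq [E [E a] * [E a]] :: [Seq [E [E b] * [E a]] :: [Seq [E var]]]]

3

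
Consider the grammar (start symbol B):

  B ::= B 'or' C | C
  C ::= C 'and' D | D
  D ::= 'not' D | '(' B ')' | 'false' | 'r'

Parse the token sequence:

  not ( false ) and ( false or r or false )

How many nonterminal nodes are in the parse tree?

18

[B [C [C [D not [D ( [B [C [D false]]] )]]] and [D ( [B [B [B [C [D false]]] or [C [D r]]] or [C [D false]]] )]]]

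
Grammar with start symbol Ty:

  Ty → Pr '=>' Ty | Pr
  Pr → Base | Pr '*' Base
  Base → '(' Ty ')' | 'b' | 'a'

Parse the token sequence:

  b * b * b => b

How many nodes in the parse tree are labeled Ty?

2

[Ty [Pr [Pr [Pr [Base b]] * [Base b]] * [Base b]] => [Ty [Pr [Base b]]]]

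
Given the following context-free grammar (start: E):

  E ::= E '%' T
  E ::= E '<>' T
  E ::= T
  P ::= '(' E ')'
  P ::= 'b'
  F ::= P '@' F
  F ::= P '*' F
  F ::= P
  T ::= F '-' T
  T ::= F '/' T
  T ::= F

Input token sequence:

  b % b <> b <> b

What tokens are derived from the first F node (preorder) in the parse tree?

[E [E [E [E [T [F [P b]]]] % [T [F [P b]]]] <> [T [F [P b]]]] <> [T [F [P b]]]]

b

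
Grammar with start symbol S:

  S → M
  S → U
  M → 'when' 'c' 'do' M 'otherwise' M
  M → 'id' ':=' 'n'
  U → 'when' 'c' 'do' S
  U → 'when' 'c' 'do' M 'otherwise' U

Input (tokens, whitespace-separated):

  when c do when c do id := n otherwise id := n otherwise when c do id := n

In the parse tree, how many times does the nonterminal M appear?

[S [U when c do [M when c do [M id := n] otherwise [M id := n]] otherwise [U when c do [S [M id := n]]]]]

4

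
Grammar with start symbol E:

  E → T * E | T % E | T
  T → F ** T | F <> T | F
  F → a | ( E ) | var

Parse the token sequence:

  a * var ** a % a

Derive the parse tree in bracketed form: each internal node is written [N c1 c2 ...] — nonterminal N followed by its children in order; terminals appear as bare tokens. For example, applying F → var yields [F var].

[E [T [F a]] * [E [T [F var] ** [T [F a]]] % [E [T [F a]]]]]

E
T * E
F * E
a * E
a * T % E
a * F ** T % E
a * var ** T % E
a * var ** F % E
a * var ** a % E
a * var ** a % T
a * var ** a % F
a * var ** a % a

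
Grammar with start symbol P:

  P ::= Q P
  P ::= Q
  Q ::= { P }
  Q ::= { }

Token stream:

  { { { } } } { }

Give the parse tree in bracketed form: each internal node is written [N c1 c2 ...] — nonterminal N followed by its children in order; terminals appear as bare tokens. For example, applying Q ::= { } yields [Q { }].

P
Q P
{ P } P
{ Q } P
{ { P } } P
{ { Q } } P
{ { { } } } P
{ { { } } } Q
{ { { } } } { }

[P [Q { [P [Q { [P [Q { }]] }]] }] [P [Q { }]]]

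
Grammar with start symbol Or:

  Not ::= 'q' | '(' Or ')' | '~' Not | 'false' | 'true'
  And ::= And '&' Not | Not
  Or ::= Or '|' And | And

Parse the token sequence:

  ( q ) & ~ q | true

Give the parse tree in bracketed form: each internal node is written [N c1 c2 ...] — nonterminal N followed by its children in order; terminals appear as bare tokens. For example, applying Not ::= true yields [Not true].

[Or [Or [And [And [Not ( [Or [And [Not q]]] )]] & [Not ~ [Not q]]]] | [And [Not true]]]

Or
Or | And
And | And
And & Not | And
Not & Not | And
( Or ) & Not | And
( And ) & Not | And
( Not ) & Not | And
( q ) & Not | And
( q ) & ~ Not | And
( q ) & ~ q | And
( q ) & ~ q | Not
( q ) & ~ q | true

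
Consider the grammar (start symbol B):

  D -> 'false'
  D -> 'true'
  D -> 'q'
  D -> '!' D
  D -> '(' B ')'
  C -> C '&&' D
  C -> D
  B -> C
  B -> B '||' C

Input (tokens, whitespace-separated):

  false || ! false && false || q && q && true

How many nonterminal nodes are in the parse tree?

[B [B [B [C [D false]]] || [C [C [D ! [D false]]] && [D false]]] || [C [C [C [D q]] && [D q]] && [D true]]]

16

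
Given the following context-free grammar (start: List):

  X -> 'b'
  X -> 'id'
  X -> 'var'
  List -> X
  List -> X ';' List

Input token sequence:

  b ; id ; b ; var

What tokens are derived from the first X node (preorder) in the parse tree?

b

[List [X b] ; [List [X id] ; [List [X b] ; [List [X var]]]]]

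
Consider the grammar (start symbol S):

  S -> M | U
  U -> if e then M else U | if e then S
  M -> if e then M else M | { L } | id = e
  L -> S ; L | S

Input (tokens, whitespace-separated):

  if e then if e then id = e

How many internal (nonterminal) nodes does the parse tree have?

[S [U if e then [S [U if e then [S [M id = e]]]]]]

6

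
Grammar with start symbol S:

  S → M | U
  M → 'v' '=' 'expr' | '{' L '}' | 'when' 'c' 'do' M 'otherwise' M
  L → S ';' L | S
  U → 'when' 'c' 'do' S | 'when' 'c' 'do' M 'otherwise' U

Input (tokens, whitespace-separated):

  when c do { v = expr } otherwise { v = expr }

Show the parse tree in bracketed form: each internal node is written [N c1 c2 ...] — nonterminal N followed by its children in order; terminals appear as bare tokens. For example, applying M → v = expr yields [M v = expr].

[S [M when c do [M { [L [S [M v = expr]]] }] otherwise [M { [L [S [M v = expr]]] }]]]

S
M
when c do M otherwise M
when c do { L } otherwise M
when c do { S } otherwise M
when c do { M } otherwise M
when c do { v = expr } otherwise M
when c do { v = expr } otherwise { L }
when c do { v = expr } otherwise { S }
when c do { v = expr } otherwise { M }
when c do { v = expr } otherwise { v = expr }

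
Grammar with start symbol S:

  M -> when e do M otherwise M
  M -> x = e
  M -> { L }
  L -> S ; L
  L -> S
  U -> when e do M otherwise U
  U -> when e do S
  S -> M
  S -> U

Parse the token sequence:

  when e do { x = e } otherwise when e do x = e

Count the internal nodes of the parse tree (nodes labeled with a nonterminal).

[S [U when e do [M { [L [S [M x = e]]] }] otherwise [U when e do [S [M x = e]]]]]

9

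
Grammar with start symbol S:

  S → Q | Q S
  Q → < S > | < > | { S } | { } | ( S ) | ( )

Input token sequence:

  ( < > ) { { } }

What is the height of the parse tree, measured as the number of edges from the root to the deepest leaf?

[S [Q ( [S [Q < >]] )] [S [Q { [S [Q { }]] }]]]

5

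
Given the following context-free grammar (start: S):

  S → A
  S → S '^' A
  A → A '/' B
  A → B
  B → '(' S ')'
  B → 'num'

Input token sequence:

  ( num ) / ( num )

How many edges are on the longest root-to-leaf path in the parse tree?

7

[S [A [A [B ( [S [A [B num]]] )]] / [B ( [S [A [B num]]] )]]]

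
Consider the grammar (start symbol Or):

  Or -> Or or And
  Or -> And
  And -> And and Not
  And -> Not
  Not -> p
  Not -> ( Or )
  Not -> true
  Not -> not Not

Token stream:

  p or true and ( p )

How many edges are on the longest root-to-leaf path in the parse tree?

[Or [Or [And [Not p]]] or [And [And [Not true]] and [Not ( [Or [And [Not p]]] )]]]

6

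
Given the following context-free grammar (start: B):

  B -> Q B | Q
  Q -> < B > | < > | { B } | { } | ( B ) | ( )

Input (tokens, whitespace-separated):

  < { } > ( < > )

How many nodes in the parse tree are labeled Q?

4

[B [Q < [B [Q { }]] >] [B [Q ( [B [Q < >]] )]]]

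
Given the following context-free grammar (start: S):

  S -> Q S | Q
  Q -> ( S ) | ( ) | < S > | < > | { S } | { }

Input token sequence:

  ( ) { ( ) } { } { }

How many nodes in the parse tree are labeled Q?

[S [Q ( )] [S [Q { [S [Q ( )]] }] [S [Q { }] [S [Q { }]]]]]

5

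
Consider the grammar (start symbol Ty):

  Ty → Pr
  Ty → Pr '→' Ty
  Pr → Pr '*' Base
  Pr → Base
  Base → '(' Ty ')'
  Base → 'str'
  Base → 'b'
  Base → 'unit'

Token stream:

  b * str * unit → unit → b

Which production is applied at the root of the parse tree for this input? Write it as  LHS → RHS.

[Ty [Pr [Pr [Pr [Base b]] * [Base str]] * [Base unit]] → [Ty [Pr [Base unit]] → [Ty [Pr [Base b]]]]]

Ty → Pr '→' Ty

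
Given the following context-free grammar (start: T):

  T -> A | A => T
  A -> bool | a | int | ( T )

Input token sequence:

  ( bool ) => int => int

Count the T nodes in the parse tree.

[T [A ( [T [A bool]] )] => [T [A int] => [T [A int]]]]

4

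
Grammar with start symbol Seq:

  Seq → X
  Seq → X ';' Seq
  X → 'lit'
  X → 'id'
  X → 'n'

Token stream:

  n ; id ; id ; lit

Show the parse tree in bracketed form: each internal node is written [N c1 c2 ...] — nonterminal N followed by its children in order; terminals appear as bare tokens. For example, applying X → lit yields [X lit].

[Seq [X n] ; [Seq [X id] ; [Seq [X id] ; [Seq [X lit]]]]]

Seq
X ; Seq
n ; Seq
n ; X ; Seq
n ; id ; Seq
n ; id ; X ; Seq
n ; id ; id ; Seq
n ; id ; id ; X
n ; id ; id ; lit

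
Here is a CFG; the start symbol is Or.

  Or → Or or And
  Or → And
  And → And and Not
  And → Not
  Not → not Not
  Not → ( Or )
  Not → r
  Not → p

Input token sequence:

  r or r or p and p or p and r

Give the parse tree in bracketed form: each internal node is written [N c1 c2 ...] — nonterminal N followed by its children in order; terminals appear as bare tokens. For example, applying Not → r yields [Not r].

[Or [Or [Or [Or [And [Not r]]] or [And [Not r]]] or [And [And [Not p]] and [Not p]]] or [And [And [Not p]] and [Not r]]]

Or
Or or And
Or or And or And
Or or And or And or And
And or And or And or And
Not or And or And or And
r or And or And or And
r or Not or And or And
r or r or And or And
r or r or And and Not or And
r or r or Not and Not or And
r or r or p and Not or And
r or r or p and p or And
r or r or p and p or And and Not
r or r or p and p or Not and Not
r or r or p and p or p and Not
r or r or p and p or p and r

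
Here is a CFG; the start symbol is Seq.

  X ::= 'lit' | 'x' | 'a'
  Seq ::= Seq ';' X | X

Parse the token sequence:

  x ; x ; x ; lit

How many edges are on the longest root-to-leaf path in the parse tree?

5

[Seq [Seq [Seq [Seq [X x]] ; [X x]] ; [X x]] ; [X lit]]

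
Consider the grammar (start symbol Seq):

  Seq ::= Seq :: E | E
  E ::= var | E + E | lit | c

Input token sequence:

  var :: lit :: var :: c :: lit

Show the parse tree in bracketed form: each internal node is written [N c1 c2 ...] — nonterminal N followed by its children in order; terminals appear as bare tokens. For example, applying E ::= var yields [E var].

Seq
Seq :: E
Seq :: E :: E
Seq :: E :: E :: E
Seq :: E :: E :: E :: E
E :: E :: E :: E :: E
var :: E :: E :: E :: E
var :: lit :: E :: E :: E
var :: lit :: var :: E :: E
var :: lit :: var :: c :: E
var :: lit :: var :: c :: lit

[Seq [Seq [Seq [Seq [Seq [E var]] :: [E lit]] :: [E var]] :: [E c]] :: [E lit]]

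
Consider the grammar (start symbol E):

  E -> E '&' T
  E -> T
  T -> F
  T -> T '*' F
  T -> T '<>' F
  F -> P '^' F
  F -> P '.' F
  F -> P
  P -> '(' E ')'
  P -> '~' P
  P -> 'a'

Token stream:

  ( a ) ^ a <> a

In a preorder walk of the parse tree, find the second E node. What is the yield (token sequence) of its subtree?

a

[E [T [T [F [P ( [E [T [F [P a]]]] )] ^ [F [P a]]]] <> [F [P a]]]]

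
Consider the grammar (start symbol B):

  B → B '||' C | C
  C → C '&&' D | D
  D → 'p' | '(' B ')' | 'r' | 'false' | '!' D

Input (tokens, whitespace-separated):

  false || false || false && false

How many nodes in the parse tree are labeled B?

3

[B [B [B [C [D false]]] || [C [D false]]] || [C [C [D false]] && [D false]]]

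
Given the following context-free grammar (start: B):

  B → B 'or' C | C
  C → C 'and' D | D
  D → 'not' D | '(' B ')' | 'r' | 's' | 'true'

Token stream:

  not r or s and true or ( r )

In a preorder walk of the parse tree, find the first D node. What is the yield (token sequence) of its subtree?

not r

[B [B [B [C [D not [D r]]]] or [C [C [D s]] and [D true]]] or [C [D ( [B [C [D r]]] )]]]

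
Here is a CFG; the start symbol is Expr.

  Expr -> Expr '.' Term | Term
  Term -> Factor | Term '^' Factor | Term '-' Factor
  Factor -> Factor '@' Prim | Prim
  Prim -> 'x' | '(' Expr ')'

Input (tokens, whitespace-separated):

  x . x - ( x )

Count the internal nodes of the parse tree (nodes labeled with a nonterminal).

[Expr [Expr [Term [Factor [Prim x]]]] . [Term [Term [Factor [Prim x]]] - [Factor [Prim ( [Expr [Term [Factor [Prim x]]]] )]]]]

15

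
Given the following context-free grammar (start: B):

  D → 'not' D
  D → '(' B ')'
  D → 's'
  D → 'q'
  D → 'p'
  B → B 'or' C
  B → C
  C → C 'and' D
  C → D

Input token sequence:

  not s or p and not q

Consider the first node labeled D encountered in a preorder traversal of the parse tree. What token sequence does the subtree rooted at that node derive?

[B [B [C [D not [D s]]]] or [C [C [D p]] and [D not [D q]]]]

not s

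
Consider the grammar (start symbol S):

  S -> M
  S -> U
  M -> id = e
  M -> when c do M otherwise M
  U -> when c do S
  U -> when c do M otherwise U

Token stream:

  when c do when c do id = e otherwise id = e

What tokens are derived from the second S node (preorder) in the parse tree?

[S [U when c do [S [M when c do [M id = e] otherwise [M id = e]]]]]

when c do id = e otherwise id = e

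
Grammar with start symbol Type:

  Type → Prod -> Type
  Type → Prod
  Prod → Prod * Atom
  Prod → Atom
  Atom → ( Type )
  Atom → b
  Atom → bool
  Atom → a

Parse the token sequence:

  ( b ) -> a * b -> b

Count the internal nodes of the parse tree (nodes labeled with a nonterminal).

14

[Type [Prod [Atom ( [Type [Prod [Atom b]]] )]] -> [Type [Prod [Prod [Atom a]] * [Atom b]] -> [Type [Prod [Atom b]]]]]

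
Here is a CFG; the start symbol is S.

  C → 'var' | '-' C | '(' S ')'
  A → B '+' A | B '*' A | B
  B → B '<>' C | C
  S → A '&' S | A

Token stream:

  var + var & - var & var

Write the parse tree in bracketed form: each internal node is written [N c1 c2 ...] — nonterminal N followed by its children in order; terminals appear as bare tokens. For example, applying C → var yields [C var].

S
A & S
B + A & S
C + A & S
var + A & S
var + B & S
var + C & S
var + var & S
var + var & A & S
var + var & B & S
var + var & C & S
var + var & - C & S
var + var & - var & S
var + var & - var & A
var + var & - var & B
var + var & - var & C
var + var & - var & var

[S [A [B [C var]] + [A [B [C var]]]] & [S [A [B [C - [C var]]]] & [S [A [B [C var]]]]]]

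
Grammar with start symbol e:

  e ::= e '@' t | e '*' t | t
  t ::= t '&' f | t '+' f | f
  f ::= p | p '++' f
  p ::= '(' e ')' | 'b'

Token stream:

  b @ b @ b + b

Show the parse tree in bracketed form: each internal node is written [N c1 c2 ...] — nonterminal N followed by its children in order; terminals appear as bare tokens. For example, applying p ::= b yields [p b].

e
e @ t
e @ t @ t
t @ t @ t
f @ t @ t
p @ t @ t
b @ t @ t
b @ f @ t
b @ p @ t
b @ b @ t
b @ b @ t + f
b @ b @ f + f
b @ b @ p + f
b @ b @ b + f
b @ b @ b + p
b @ b @ b + b

[e [e [e [t [f [p b]]]] @ [t [f [p b]]]] @ [t [t [f [p b]]] + [f [p b]]]]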